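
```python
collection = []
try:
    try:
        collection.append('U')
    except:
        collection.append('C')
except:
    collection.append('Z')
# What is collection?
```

Step-by-step execution trace:
1. Inner try: `collection.append('U')` → collection = ['U']. No exception raised.
2. Inner `except` is skipped.
3. Inner try completes normally; outer `except` is skipped.
Result: ['U']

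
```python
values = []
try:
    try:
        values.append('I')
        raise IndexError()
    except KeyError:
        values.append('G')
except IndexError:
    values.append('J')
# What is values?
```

Step-by-step execution trace:
1. Inner try: `values.append('I')` → values = ['I'].
2. `raise IndexError()` raises IndexError.
3. Inner `except KeyError` does not match IndexError; exception propagates to outer try.
4. Outer `except IndexError` matches → `values.append('J')` → values = ['I', 'J'].
Result: ['I', 'J']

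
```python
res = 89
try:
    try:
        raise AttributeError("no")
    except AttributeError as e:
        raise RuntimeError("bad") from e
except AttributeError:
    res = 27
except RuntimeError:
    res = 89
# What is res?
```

Step-by-step execution trace:
1. Inner try raises AttributeError; inner `except AttributeError as e` catches it.
2. `raise RuntimeError(...) from e` raises RuntimeError (AttributeError is attached as __cause__, but only RuntimeError is active).
3. Outer `except AttributeError` does not match RuntimeError; skipped.
4. Outer `except RuntimeError` matches → res = 89.
Result: 89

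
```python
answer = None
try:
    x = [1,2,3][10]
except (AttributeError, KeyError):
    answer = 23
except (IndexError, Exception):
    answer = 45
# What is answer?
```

Step-by-step execution trace:
1. `x = [1,2,3][10]` raises IndexError.
2. `except (AttributeError, KeyError)` does not match IndexError; skipped.
3. `except (IndexError, Exception)` matches (IndexError is in the tuple) → answer = 45.
Result: 45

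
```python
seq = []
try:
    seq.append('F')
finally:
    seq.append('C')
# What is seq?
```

Step-by-step execution trace:
1. try: `seq.append('F')` → seq = ['F'].
2. The try body completes without raising.
3. finally always runs: `seq.append('C')` → seq = ['F', 'C'].
Result: ['F', 'C']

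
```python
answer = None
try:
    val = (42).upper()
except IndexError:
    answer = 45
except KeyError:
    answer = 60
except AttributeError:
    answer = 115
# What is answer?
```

Step-by-step execution trace:
1. `val = (42).upper()` raises AttributeError.
2. `except IndexError` does not match AttributeError; skipped.
3. `except KeyError` does not match AttributeError; skipped.
4. `except AttributeError` matches → answer = 115.
Result: 115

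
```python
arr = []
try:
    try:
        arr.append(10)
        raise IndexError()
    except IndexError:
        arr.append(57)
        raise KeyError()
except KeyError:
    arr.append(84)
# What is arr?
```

Step-by-step execution trace:
1. Inner try: `arr.append(10)` → arr = [10].
2. `raise IndexError()` raises IndexError.
3. Inner `except IndexError` matches → `arr.append(57)` → arr = [10, 57].
4. `raise KeyError()` raises KeyError; propagates to outer try.
5. Outer `except KeyError` matches → `arr.append(84)` → arr = [10, 57, 84].
Result: [10, 57, 84]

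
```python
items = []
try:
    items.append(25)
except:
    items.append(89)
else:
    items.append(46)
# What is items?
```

Step-by-step execution trace:
1. try: `items.append(25)` → items = [25]. No exception raised.
2. `except` is skipped.
3. `else` runs (try completed without exception): `items.append(46)` → items = [25, 46].
Result: [25, 46]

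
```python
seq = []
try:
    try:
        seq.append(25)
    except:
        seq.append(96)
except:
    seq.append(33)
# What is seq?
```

Step-by-step execution trace:
1. Inner try: `seq.append(25)` → seq = [25]. No exception raised.
2. Inner `except` is skipped.
3. Inner try completes normally; outer `except` is skipped.
Result: [25]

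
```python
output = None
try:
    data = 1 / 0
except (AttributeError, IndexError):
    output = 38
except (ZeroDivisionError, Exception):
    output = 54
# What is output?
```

Step-by-step execution trace:
1. `data = 1 / 0` raises ZeroDivisionError.
2. `except (AttributeError, IndexError)` does not match ZeroDivisionError; skipped.
3. `except (ZeroDivisionError, Exception)` matches (ZeroDivisionError is in the tuple) → output = 54.
Result: 54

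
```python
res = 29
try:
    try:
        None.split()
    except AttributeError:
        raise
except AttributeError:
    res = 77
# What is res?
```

Step-by-step execution trace:
1. Inner try: `None.split()` raises AttributeError.
2. Inner `except AttributeError` matches; bare `raise` re-raises the same AttributeError.
3. Outer `except AttributeError` matches → res = 77.
Result: 77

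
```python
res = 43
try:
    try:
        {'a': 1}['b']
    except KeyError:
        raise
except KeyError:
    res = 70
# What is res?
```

Step-by-step execution trace:
1. Inner try: `{'a': 1}['b']` raises KeyError.
2. Inner `except KeyError` matches; bare `raise` re-raises the same KeyError.
3. Outer `except KeyError` matches → res = 70.
Result: 70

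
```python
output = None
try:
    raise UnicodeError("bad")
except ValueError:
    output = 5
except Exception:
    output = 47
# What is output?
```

Step-by-step execution trace:
1. `raise UnicodeError(...)` raises UnicodeError.
2. `except ValueError` matches (UnicodeError is a subclass of ValueError) → output = 5.
3. `except Exception` is not reached.
Result: 5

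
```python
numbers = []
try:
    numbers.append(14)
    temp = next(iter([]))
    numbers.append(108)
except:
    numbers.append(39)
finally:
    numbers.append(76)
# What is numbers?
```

Step-by-step execution trace:
1. try: `numbers.append(14)` → numbers = [14].
2. `temp = next(iter([]))` raises StopIteration; `numbers.append(108)` is not reached.
3. bare `except` matches → `numbers.append(39)` → numbers = [14, 39].
4. finally always runs: `numbers.append(76)` → numbers = [14, 39, 76].
Result: [14, 39, 76]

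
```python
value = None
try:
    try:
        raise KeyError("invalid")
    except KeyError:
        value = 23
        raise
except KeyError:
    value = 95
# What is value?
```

Step-by-step execution trace:
1. Inner try: `raise KeyError("invalid")` raises KeyError.
2. Inner `except KeyError` matches → value = 23.
3. bare `raise` re-raises the same KeyError.
4. Outer `except KeyError` matches → value = 95.
Result: 95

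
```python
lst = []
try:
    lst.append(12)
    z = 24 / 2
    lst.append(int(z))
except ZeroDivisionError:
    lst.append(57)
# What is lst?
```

Step-by-step execution trace:
1. try: `lst.append(12)` → lst = [12].
2. `z = 24 / 2` → z = 12.0. No exception raised.
3. `lst.append(int(z))` → lst = [12, 12].
4. `except ZeroDivisionError` is skipped (no exception was raised).
Result: [12, 12]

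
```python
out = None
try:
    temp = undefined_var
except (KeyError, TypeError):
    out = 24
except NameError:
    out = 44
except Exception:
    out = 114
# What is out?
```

Step-by-step execution trace:
1. `temp = undefined_var` raises NameError.
2. `except (KeyError, TypeError)` does not match NameError; skipped.
3. `except NameError` matches (exact type match) → out = 44.
4. `except Exception` is not reached.
Result: 44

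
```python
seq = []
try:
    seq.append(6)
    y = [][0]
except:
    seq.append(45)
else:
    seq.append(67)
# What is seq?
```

Step-by-step execution trace:
1. try: `seq.append(6)` → seq = [6].
2. `y = [][0]` raises IndexError.
3. bare `except` matches → `seq.append(45)` → seq = [6, 45].
4. `else` is skipped (an exception was raised).
Result: [6, 45]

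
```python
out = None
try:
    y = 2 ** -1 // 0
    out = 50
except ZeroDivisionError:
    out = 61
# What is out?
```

Step-by-step execution trace:
1. `y = 2 ** -1 // 0` raises ZeroDivisionError.
2. `out = 50` is not reached.
3. `except ZeroDivisionError` matches → out = 61.
Result: 61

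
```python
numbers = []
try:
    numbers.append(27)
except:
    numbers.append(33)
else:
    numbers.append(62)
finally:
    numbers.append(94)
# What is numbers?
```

Step-by-step execution trace:
1. try: `numbers.append(27)` → numbers = [27]. No exception raised.
2. `except` is skipped.
3. `else` runs: `numbers.append(62)` → numbers = [27, 62].
4. `finally` always runs: `numbers.append(94)` → numbers = [27, 62, 94].
Result: [27, 62, 94]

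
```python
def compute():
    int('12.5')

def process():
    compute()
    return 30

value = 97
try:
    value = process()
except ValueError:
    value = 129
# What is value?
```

Step-by-step execution trace:
1. value starts at 97.
2. try: `process()` calls `compute()`.
3. `compute()` evaluates `int('12.5')`, which raises ValueError; it propagates through process (uncaught).
4. `return 30` in process is not reached; the assignment to value does not complete.
5. `except ValueError` matches → value = 129.
Result: 129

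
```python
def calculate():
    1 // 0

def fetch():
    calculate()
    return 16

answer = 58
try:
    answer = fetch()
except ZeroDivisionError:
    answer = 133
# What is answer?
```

Step-by-step execution trace:
1. answer starts at 58.
2. try: `fetch()` calls `calculate()`.
3. `calculate()` evaluates `1 // 0`, which raises ZeroDivisionError; it propagates through fetch (uncaught).
4. `return 16` in fetch is not reached; the assignment to answer does not complete.
5. `except ZeroDivisionError` matches → answer = 133.
Result: 133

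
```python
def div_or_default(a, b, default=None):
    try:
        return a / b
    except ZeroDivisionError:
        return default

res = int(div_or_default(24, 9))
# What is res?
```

Step-by-step execution trace:
1. `div_or_default(24, 9)` enters try: `return 24 / 9` → returns 2.6666666666666665. No exception raised.
2. `except ZeroDivisionError` is skipped.
3. `int(2.6666666666666665)` → 2 → res = 2.
Result: 2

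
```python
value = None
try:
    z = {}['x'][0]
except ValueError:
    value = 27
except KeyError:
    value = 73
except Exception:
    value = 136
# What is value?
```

Step-by-step execution trace:
1. `z = {}['x'][0]` raises KeyError.
2. `except ValueError` does not match KeyError; skipped.
3. `except KeyError` matches → value = 73.
4. Remaining except clauses are skipped.
Result: 73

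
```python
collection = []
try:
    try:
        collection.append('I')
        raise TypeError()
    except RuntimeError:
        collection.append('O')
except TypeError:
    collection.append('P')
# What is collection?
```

Step-by-step execution trace:
1. Inner try: `collection.append('I')` → collection = ['I'].
2. `raise TypeError()` raises TypeError.
3. Inner `except RuntimeError` does not match TypeError; exception propagates to outer try.
4. Outer `except TypeError` matches → `collection.append('P')` → collection = ['I', 'P'].
Result: ['I', 'P']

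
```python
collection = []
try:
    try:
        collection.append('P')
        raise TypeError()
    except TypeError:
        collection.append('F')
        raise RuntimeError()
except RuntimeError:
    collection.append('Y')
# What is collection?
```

Step-by-step execution trace:
1. Inner try: `collection.append('P')` → collection = ['P'].
2. `raise TypeError()` raises TypeError.
3. Inner `except TypeError` matches → `collection.append('F')` → collection = ['P', 'F'].
4. `raise RuntimeError()` raises RuntimeError; propagates to outer try.
5. Outer `except RuntimeError` matches → `collection.append('Y')` → collection = ['P', 'F', 'Y'].
Result: ['P', 'F', 'Y']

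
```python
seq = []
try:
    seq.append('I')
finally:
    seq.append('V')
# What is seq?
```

Step-by-step execution trace:
1. try: `seq.append('I')` → seq = ['I'].
2. The try body completes without raising.
3. finally always runs: `seq.append('V')` → seq = ['I', 'V'].
Result: ['I', 'V']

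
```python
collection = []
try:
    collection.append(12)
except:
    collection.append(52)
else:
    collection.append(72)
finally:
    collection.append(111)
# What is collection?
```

Step-by-step execution trace:
1. try: `collection.append(12)` → collection = [12]. No exception raised.
2. `except` is skipped.
3. `else` runs: `collection.append(72)` → collection = [12, 72].
4. `finally` always runs: `collection.append(111)` → collection = [12, 72, 111].
Result: [12, 72, 111]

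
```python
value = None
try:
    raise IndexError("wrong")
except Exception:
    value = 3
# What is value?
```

Step-by-step execution trace:
1. `raise IndexError(...)` raises IndexError.
2. `except Exception` matches (IndexError is a subclass of Exception) → value = 3.
Result: 3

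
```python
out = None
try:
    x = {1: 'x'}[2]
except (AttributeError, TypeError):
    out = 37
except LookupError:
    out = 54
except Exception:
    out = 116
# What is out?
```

Step-by-step execution trace:
1. `x = {1: 'x'}[2]` raises KeyError.
2. `except (AttributeError, TypeError)` does not match KeyError; skipped.
3. `except LookupError` matches (KeyError is a subclass of LookupError) → out = 54.
4. `except Exception` is not reached.
Result: 54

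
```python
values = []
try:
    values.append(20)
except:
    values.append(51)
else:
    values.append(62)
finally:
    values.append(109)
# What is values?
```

Step-by-step execution trace:
1. try: `values.append(20)` → values = [20]. No exception raised.
2. `except` is skipped.
3. `else` runs: `values.append(62)` → values = [20, 62].
4. `finally` always runs: `values.append(109)` → values = [20, 62, 109].
Result: [20, 62, 109]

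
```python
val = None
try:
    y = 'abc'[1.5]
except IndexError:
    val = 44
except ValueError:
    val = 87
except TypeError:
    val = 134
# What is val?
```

Step-by-step execution trace:
1. `y = 'abc'[1.5]` raises TypeError.
2. `except IndexError` does not match TypeError; skipped.
3. `except ValueError` does not match TypeError; skipped.
4. `except TypeError` matches → val = 134.
Result: 134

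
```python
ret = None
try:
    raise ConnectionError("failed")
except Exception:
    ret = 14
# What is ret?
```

Step-by-step execution trace:
1. `raise ConnectionError(...)` raises ConnectionError.
2. `except Exception` matches (ConnectionError is a subclass of Exception) → ret = 14.
Result: 14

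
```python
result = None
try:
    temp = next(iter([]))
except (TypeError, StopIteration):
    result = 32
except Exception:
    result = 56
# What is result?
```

Step-by-step execution trace:
1. `temp = next(iter([]))` raises StopIteration.
2. `except (TypeError, StopIteration)` matches (StopIteration is in the tuple) → result = 32.
3. `except Exception` is not reached.
Result: 32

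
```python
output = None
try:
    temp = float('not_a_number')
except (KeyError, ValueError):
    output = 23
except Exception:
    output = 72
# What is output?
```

Step-by-step execution trace:
1. `temp = float('not_a_number')` raises ValueError.
2. `except (KeyError, ValueError)` matches (ValueError is in the tuple) → output = 23.
3. `except Exception` is not reached.
Result: 23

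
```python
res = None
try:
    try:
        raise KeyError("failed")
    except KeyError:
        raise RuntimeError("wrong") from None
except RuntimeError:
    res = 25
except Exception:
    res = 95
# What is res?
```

Step-by-step execution trace:
1. Inner try raises KeyError; inner `except KeyError` catches it.
2. `raise RuntimeError(...) from None` raises RuntimeError (from None suppresses __context__, but the active exception is still RuntimeError).
3. Outer `except RuntimeError` matches → res = 25.
4. `except Exception` is not reached.
Result: 25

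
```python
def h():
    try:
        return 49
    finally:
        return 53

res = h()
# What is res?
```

Step-by-step execution trace:
1. `h()` enters try: `return 49` sets pending return value 49.
2. Before returning, `finally: return 53` runs and overrides the pending return.
3. h() returns 53 → res = 53.
Result: 53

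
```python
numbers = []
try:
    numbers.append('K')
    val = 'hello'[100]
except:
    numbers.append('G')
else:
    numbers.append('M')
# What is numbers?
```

Step-by-step execution trace:
1. try: `numbers.append('K')` → numbers = ['K'].
2. `val = 'hello'[100]` raises IndexError.
3. bare `except` matches → `numbers.append('G')` → numbers = ['K', 'G'].
4. `else` is skipped (an exception was raised).
Result: ['K', 'G']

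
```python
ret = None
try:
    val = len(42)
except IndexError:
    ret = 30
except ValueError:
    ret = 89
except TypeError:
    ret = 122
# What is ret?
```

Step-by-step execution trace:
1. `val = len(42)` raises TypeError.
2. `except IndexError` does not match TypeError; skipped.
3. `except ValueError` does not match TypeError; skipped.
4. `except TypeError` matches → ret = 122.
Result: 122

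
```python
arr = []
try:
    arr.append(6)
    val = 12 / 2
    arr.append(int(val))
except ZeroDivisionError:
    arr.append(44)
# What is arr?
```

Step-by-step execution trace:
1. try: `arr.append(6)` → arr = [6].
2. `val = 12 / 2` → val = 6.0. No exception raised.
3. `arr.append(int(val))` → arr = [6, 6].
4. `except ZeroDivisionError` is skipped (no exception was raised).
Result: [6, 6]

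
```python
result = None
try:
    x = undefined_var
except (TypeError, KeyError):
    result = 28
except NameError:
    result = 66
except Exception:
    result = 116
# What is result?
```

Step-by-step execution trace:
1. `x = undefined_var` raises NameError.
2. `except (TypeError, KeyError)` does not match NameError; skipped.
3. `except NameError` matches (exact type match) → result = 66.
4. `except Exception` is not reached.
Result: 66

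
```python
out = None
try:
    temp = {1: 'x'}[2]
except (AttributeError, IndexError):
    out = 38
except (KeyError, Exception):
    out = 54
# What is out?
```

Step-by-step execution trace:
1. `temp = {1: 'x'}[2]` raises KeyError.
2. `except (AttributeError, IndexError)` does not match KeyError; skipped.
3. `except (KeyError, Exception)` matches (KeyError is in the tuple) → out = 54.
Result: 54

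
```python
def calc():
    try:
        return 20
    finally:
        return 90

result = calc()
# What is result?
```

Step-by-step execution trace:
1. `calc()` enters try: `return 20` sets pending return value 20.
2. Before returning, `finally: return 90` runs and overrides the pending return.
3. calc() returns 90 → result = 90.
Result: 90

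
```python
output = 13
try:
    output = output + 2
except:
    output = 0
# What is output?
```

Step-by-step execution trace:
1. output starts at 13.
2. try: `output = output + 2` → output = 15. No exception raised.
3. `except` is skipped.
Result: 15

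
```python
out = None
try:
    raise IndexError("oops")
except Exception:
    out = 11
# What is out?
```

Step-by-step execution trace:
1. `raise IndexError(...)` raises IndexError.
2. `except Exception` matches (IndexError is a subclass of Exception) → out = 11.
Result: 11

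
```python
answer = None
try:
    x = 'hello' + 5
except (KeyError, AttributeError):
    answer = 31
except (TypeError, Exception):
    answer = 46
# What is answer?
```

Step-by-step execution trace:
1. `x = 'hello' + 5` raises TypeError.
2. `except (KeyError, AttributeError)` does not match TypeError; skipped.
3. `except (TypeError, Exception)` matches (TypeError is in the tuple) → answer = 46.
Result: 46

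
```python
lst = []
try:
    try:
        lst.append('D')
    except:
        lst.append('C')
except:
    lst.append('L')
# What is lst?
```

Step-by-step execution trace:
1. Inner try: `lst.append('D')` → lst = ['D']. No exception raised.
2. Inner `except` is skipped.
3. Inner try completes normally; outer `except` is skipped.
Result: ['D']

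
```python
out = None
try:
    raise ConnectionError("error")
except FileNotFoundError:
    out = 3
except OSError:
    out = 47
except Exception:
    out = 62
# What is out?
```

Step-by-step execution trace:
1. `raise ConnectionError(...)` raises ConnectionError.
2. `except FileNotFoundError` does not match (ConnectionError is not a subclass of FileNotFoundError); skipped.
3. `except OSError` matches (ConnectionError is a subclass of OSError) → out = 47.
4. `except Exception` is not reached.
Result: 47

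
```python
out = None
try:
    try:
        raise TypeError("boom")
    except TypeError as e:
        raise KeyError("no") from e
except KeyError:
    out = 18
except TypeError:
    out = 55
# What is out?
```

Step-by-step execution trace:
1. Inner try raises TypeError; inner `except TypeError as e` catches it.
2. `raise KeyError(...) from e` raises KeyError (TypeError is attached as __cause__, but only KeyError is active).
3. Outer `except KeyError` matches → out = 18.
4. `except TypeError` is not reached.
Result: 18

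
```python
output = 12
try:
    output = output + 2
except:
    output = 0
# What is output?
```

Step-by-step execution trace:
1. output starts at 12.
2. try: `output = output + 2` → output = 14. No exception raised.
3. `except` is skipped.
Result: 14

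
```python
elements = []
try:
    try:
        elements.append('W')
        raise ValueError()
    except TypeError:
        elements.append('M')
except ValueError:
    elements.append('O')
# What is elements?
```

Step-by-step execution trace:
1. Inner try: `elements.append('W')` → elements = ['W'].
2. `raise ValueError()` raises ValueError.
3. Inner `except TypeError` does not match ValueError; exception propagates to outer try.
4. Outer `except ValueError` matches → `elements.append('O')` → elements = ['W', 'O'].
Result: ['W', 'O']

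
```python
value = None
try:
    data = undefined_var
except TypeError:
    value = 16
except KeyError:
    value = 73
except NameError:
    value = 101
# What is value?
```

Step-by-step execution trace:
1. `data = undefined_var` raises NameError.
2. `except TypeError` does not match NameError; skipped.
3. `except KeyError` does not match NameError; skipped.
4. `except NameError` matches → value = 101.
Result: 101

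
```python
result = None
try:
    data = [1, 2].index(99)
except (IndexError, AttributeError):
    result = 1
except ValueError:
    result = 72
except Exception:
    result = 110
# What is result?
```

Step-by-step execution trace:
1. `data = [1, 2].index(99)` raises ValueError.
2. `except (IndexError, AttributeError)` does not match ValueError; skipped.
3. `except ValueError` matches (exact type match) → result = 72.
4. `except Exception` is not reached.
Result: 72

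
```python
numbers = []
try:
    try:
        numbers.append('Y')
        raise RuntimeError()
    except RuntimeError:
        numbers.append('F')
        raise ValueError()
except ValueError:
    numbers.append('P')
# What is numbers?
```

Step-by-step execution trace:
1. Inner try: `numbers.append('Y')` → numbers = ['Y'].
2. `raise RuntimeError()` raises RuntimeError.
3. Inner `except RuntimeError` matches → `numbers.append('F')` → numbers = ['Y', 'F'].
4. `raise ValueError()` raises ValueError; propagates to outer try.
5. Outer `except ValueError` matches → `numbers.append('P')` → numbers = ['Y', 'F', 'P'].
Result: ['Y', 'F', 'P']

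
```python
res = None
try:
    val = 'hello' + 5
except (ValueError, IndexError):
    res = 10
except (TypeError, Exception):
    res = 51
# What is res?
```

Step-by-step execution trace:
1. `val = 'hello' + 5` raises TypeError.
2. `except (ValueError, IndexError)` does not match TypeError; skipped.
3. `except (TypeError, Exception)` matches (TypeError is in the tuple) → res = 51.
Result: 51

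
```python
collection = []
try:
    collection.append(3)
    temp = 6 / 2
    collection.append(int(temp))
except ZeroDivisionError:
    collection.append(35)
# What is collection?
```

Step-by-step execution trace:
1. try: `collection.append(3)` → collection = [3].
2. `temp = 6 / 2` → temp = 3.0. No exception raised.
3. `collection.append(int(temp))` → collection = [3, 3].
4. `except ZeroDivisionError` is skipped (no exception was raised).
Result: [3, 3]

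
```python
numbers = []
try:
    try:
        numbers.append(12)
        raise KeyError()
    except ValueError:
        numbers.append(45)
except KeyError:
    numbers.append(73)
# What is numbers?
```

Step-by-step execution trace:
1. Inner try: `numbers.append(12)` → numbers = [12].
2. `raise KeyError()` raises KeyError.
3. Inner `except ValueError` does not match KeyError; exception propagates to outer try.
4. Outer `except KeyError` matches → `numbers.append(73)` → numbers = [12, 73].
Result: [12, 73]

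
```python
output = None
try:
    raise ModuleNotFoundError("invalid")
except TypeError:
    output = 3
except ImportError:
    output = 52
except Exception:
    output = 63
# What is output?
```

Step-by-step execution trace:
1. `raise ModuleNotFoundError(...)` raises ModuleNotFoundError.
2. `except TypeError` does not match (ModuleNotFoundError is not a subclass of TypeError); skipped.
3. `except ImportError` matches (ModuleNotFoundError is a subclass of ImportError) → output = 52.
4. `except Exception` is not reached.
Result: 52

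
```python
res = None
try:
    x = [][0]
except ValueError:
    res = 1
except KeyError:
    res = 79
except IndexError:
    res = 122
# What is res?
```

Step-by-step execution trace:
1. `x = [][0]` raises IndexError.
2. `except ValueError` does not match IndexError; skipped.
3. `except KeyError` does not match IndexError; skipped.
4. `except IndexError` matches → res = 122.
Result: 122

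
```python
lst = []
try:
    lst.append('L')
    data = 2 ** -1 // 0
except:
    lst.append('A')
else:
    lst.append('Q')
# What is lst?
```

Step-by-step execution trace:
1. try: `lst.append('L')` → lst = ['L'].
2. `data = 2 ** -1 // 0` raises ZeroDivisionError.
3. bare `except` matches → `lst.append('A')` → lst = ['L', 'A'].
4. `else` is skipped (an exception was raised).
Result: ['L', 'A']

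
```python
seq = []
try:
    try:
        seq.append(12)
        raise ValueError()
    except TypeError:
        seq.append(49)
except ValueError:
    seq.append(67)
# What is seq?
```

Step-by-step execution trace:
1. Inner try: `seq.append(12)` → seq = [12].
2. `raise ValueError()` raises ValueError.
3. Inner `except TypeError` does not match ValueError; exception propagates to outer try.
4. Outer `except ValueError` matches → `seq.append(67)` → seq = [12, 67].
Result: [12, 67]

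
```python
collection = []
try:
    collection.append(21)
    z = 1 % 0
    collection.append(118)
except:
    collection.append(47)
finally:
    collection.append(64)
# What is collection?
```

Step-by-step execution trace:
1. try: `collection.append(21)` → collection = [21].
2. `z = 1 % 0` raises ZeroDivisionError; `collection.append(118)` is not reached.
3. bare `except` matches → `collection.append(47)` → collection = [21, 47].
4. finally always runs: `collection.append(64)` → collection = [21, 47, 64].
Result: [21, 47, 64]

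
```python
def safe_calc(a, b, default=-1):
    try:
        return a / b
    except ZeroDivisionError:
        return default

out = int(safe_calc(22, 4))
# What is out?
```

Step-by-step execution trace:
1. `safe_calc(22, 4)` enters try: `return 22 / 4` → returns 5.5. No exception raised.
2. `except ZeroDivisionError` is skipped.
3. `int(5.5)` → 5 → out = 5.
Result: 5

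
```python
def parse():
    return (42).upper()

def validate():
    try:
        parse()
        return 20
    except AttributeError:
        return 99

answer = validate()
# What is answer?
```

Step-by-step execution trace:
1. `validate()` calls `parse()`.
2. `parse()` evaluates `(42).upper()`, which raises AttributeError; it propagates to the caller.
3. `return 20` is not reached.
4. `except AttributeError` in validate matches → returns 99.
5. answer = 99.
Result: 99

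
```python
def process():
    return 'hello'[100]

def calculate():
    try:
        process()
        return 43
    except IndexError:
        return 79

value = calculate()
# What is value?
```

Step-by-step execution trace:
1. `calculate()` calls `process()`.
2. `process()` evaluates `'hello'[100]`, which raises IndexError; it propagates to the caller.
3. `return 43` is not reached.
4. `except IndexError` in calculate matches → returns 79.
5. value = 79.
Result: 79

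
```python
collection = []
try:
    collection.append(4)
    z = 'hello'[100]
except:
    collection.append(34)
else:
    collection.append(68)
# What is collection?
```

Step-by-step execution trace:
1. try: `collection.append(4)` → collection = [4].
2. `z = 'hello'[100]` raises IndexError.
3. bare `except` matches → `collection.append(34)` → collection = [4, 34].
4. `else` is skipped (an exception was raised).
Result: [4, 34]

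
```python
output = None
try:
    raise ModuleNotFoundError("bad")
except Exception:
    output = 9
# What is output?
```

Step-by-step execution trace:
1. `raise ModuleNotFoundError(...)` raises ModuleNotFoundError.
2. `except Exception` matches (ModuleNotFoundError is a subclass of Exception) → output = 9.
Result: 9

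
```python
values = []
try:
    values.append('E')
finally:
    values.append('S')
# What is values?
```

Step-by-step execution trace:
1. try: `values.append('E')` → values = ['E'].
2. The try body completes without raising.
3. finally always runs: `values.append('S')` → values = ['E', 'S'].
Result: ['E', 'S']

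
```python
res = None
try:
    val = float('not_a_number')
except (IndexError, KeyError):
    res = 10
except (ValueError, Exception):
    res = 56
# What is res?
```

Step-by-step execution trace:
1. `val = float('not_a_number')` raises ValueError.
2. `except (IndexError, KeyError)` does not match ValueError; skipped.
3. `except (ValueError, Exception)` matches (ValueError is in the tuple) → res = 56.
Result: 56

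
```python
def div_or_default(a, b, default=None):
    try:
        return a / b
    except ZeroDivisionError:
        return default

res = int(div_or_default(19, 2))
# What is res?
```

Step-by-step execution trace:
1. `div_or_default(19, 2)` enters try: `return 19 / 2` → returns 9.5. No exception raised.
2. `except ZeroDivisionError` is skipped.
3. `int(9.5)` → 9 → res = 9.
Result: 9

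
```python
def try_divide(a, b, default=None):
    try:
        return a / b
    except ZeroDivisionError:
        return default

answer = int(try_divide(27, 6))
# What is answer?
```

Step-by-step execution trace:
1. `try_divide(27, 6)` enters try: `return 27 / 6` → returns 4.5. No exception raised.
2. `except ZeroDivisionError` is skipped.
3. `int(4.5)` → 4 → answer = 4.
Result: 4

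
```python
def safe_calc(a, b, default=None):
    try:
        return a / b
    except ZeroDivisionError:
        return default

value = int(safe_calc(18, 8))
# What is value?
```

Step-by-step execution trace:
1. `safe_calc(18, 8)` enters try: `return 18 / 8` → returns 2.25. No exception raised.
2. `except ZeroDivisionError` is skipped.
3. `int(2.25)` → 2 → value = 2.
Result: 2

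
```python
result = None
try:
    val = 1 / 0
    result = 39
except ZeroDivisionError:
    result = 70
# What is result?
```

Step-by-step execution trace:
1. `val = 1 / 0` raises ZeroDivisionError.
2. `result = 39` is not reached.
3. `except ZeroDivisionError` matches → result = 70.
Result: 70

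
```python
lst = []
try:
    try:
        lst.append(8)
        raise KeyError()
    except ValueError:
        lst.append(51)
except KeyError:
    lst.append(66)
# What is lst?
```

Step-by-step execution trace:
1. Inner try: `lst.append(8)` → lst = [8].
2. `raise KeyError()` raises KeyError.
3. Inner `except ValueError` does not match KeyError; exception propagates to outer try.
4. Outer `except KeyError` matches → `lst.append(66)` → lst = [8, 66].
Result: [8, 66]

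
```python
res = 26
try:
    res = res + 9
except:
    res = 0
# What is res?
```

Step-by-step execution trace:
1. res starts at 26.
2. try: `res = res + 9` → res = 35. No exception raised.
3. `except` is skipped.
Result: 35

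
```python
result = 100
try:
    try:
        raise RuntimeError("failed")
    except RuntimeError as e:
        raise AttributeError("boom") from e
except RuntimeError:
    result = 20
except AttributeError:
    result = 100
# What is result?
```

Step-by-step execution trace:
1. Inner try raises RuntimeError; inner `except RuntimeError as e` catches it.
2. `raise AttributeError(...) from e` raises AttributeError (RuntimeError is attached as __cause__, but only AttributeError is active).
3. Outer `except RuntimeError` does not match AttributeError; skipped.
4. Outer `except AttributeError` matches → result = 100.
Result: 100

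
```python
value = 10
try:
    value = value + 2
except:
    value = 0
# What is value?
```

Step-by-step execution trace:
1. value starts at 10.
2. try: `value = value + 2` → value = 12. No exception raised.
3. `except` is skipped.
Result: 12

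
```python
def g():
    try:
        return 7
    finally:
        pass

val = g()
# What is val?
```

Step-by-step execution trace:
1. `g()` enters try: `return 7` sets pending return value 7.
2. Before returning, `finally: pass` runs (no effect).
3. g() returns 7 → val = 7.
Result: 7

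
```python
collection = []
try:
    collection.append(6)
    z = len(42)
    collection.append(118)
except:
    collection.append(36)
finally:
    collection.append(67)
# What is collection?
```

Step-by-step execution trace:
1. try: `collection.append(6)` → collection = [6].
2. `z = len(42)` raises TypeError; `collection.append(118)` is not reached.
3. bare `except` matches → `collection.append(36)` → collection = [6, 36].
4. finally always runs: `collection.append(67)` → collection = [6, 36, 67].
Result: [6, 36, 67]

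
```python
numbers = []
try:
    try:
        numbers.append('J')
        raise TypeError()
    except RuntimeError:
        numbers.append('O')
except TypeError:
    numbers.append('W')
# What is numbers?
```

Step-by-step execution trace:
1. Inner try: `numbers.append('J')` → numbers = ['J'].
2. `raise TypeError()` raises TypeError.
3. Inner `except RuntimeError` does not match TypeError; exception propagates to outer try.
4. Outer `except TypeError` matches → `numbers.append('W')` → numbers = ['J', 'W'].
Result: ['J', 'W']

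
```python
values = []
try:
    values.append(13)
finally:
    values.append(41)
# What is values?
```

Step-by-step execution trace:
1. try: `values.append(13)` → values = [13].
2. The try body completes without raising.
3. finally always runs: `values.append(41)` → values = [13, 41].
Result: [13, 41]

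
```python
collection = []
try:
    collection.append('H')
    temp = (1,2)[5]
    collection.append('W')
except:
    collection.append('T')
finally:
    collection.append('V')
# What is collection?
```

Step-by-step execution trace:
1. try: `collection.append('H')` → collection = ['H'].
2. `temp = (1,2)[5]` raises IndexError; `collection.append('W')` is not reached.
3. bare `except` matches → `collection.append('T')` → collection = ['H', 'T'].
4. finally always runs: `collection.append('V')` → collection = ['H', 'T', 'V'].
Result: ['H', 'T', 'V']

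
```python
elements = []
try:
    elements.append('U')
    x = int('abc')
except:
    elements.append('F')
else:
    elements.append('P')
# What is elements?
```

Step-by-step execution trace:
1. try: `elements.append('U')` → elements = ['U'].
2. `x = int('abc')` raises ValueError.
3. bare `except` matches → `elements.append('F')` → elements = ['U', 'F'].
4. `else` is skipped (an exception was raised).
Result: ['U', 'F']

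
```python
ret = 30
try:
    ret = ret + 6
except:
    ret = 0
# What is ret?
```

Step-by-step execution trace:
1. ret starts at 30.
2. try: `ret = ret + 6` → ret = 36. No exception raised.
3. `except` is skipped.
Result: 36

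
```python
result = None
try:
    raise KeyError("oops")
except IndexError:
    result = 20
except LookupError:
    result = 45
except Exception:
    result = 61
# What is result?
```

Step-by-step execution trace:
1. `raise KeyError(...)` raises KeyError.
2. `except IndexError` does not match (KeyError is not a subclass of IndexError); skipped.
3. `except LookupError` matches (KeyError is a subclass of LookupError) → result = 45.
4. `except Exception` is not reached.
Result: 45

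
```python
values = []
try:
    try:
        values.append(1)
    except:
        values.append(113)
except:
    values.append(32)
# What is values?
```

Step-by-step execution trace:
1. Inner try: `values.append(1)` → values = [1]. No exception raised.
2. Inner `except` is skipped.
3. Inner try completes normally; outer `except` is skipped.
Result: [1]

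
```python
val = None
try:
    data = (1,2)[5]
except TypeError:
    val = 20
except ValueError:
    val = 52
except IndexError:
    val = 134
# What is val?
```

Step-by-step execution trace:
1. `data = (1,2)[5]` raises IndexError.
2. `except TypeError` does not match IndexError; skipped.
3. `except ValueError` does not match IndexError; skipped.
4. `except IndexError` matches → val = 134.
Result: 134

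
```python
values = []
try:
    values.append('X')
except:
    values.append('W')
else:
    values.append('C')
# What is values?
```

Step-by-step execution trace:
1. try: `values.append('X')` → values = ['X']. No exception raised.
2. `except` is skipped.
3. `else` runs (try completed without exception): `values.append('C')` → values = ['X', 'C'].
Result: ['X', 'C']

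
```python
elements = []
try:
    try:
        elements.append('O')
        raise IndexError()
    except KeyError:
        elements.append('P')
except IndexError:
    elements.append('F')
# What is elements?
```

Step-by-step execution trace:
1. Inner try: `elements.append('O')` → elements = ['O'].
2. `raise IndexError()` raises IndexError.
3. Inner `except KeyError` does not match IndexError; exception propagates to outer try.
4. Outer `except IndexError` matches → `elements.append('F')` → elements = ['O', 'F'].
Result: ['O', 'F']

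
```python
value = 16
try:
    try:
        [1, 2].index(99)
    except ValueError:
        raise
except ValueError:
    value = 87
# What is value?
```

Step-by-step execution trace:
1. Inner try: `[1, 2].index(99)` raises ValueError.
2. Inner `except ValueError` matches; bare `raise` re-raises the same ValueError.
3. Outer `except ValueError` matches → value = 87.
Result: 87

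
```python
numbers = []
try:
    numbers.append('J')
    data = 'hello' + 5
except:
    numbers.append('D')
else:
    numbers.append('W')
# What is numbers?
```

Step-by-step execution trace:
1. try: `numbers.append('J')` → numbers = ['J'].
2. `data = 'hello' + 5` raises TypeError.
3. bare `except` matches → `numbers.append('D')` → numbers = ['J', 'D'].
4. `else` is skipped (an exception was raised).
Result: ['J', 'D']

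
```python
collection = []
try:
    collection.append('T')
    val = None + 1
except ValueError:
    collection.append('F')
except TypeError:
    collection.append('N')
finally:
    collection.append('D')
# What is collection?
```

Step-by-step execution trace:
1. try: `collection.append('T')` → collection = ['T'].
2. `val = None + 1` raises TypeError.
3. `except ValueError` does not match TypeError; skipped.
4. `except TypeError` matches → `collection.append('N')` → collection = ['T', 'N'].
5. finally always runs: `collection.append('D')` → collection = ['T', 'N', 'D'].
Result: ['T', 'N', 'D']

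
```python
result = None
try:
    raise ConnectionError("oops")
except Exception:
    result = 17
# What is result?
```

Step-by-step execution trace:
1. `raise ConnectionError(...)` raises ConnectionError.
2. `except Exception` matches (ConnectionError is a subclass of Exception) → result = 17.
Result: 17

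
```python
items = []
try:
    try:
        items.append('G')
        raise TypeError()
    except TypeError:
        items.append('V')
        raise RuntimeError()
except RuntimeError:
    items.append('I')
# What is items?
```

Step-by-step execution trace:
1. Inner try: `items.append('G')` → items = ['G'].
2. `raise TypeError()` raises TypeError.
3. Inner `except TypeError` matches → `items.append('V')` → items = ['G', 'V'].
4. `raise RuntimeError()` raises RuntimeError; propagates to outer try.
5. Outer `except RuntimeError` matches → `items.append('I')` → items = ['G', 'V', 'I'].
Result: ['G', 'V', 'I']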